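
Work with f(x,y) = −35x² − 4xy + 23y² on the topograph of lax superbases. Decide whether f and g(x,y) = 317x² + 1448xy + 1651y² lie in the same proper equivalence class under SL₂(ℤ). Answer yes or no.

D₁ = 3236, D₂ = 3236
river cycle of f (length 42): (23, 50, -8), (-8, 46, 35), (35, 24, -19), (-19, 52, 7), (7, 46, -40), (-40, 34, 13), (13, 44, -25), (-25, 56, 1), (1, 56, -25), (-25, 44, 13), … (32 more)
river cycle of g (length 42): (23, 50, -8), (-8, 46, 35), (35, 24, -19), (-19, 52, 7), (7, 46, -40), (-40, 34, 13), (13, 44, -25), (-25, 56, 1), (1, 56, -25), (-25, 44, 13), … (32 more)
cycles coincide ⇒ equivalent

yes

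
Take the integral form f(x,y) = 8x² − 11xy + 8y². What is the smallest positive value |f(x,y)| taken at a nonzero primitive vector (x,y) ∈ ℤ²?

translate: b→5 (≡-11 mod 16), so (8,-11,8)→(8,5,5)
flip: (8,5,5)→(5,-5,8)
translate: b→5 (≡-5 mod 10), so (5,-5,8)→(5,5,8)
reduced (well bottom): (5,5,8) with a≤c, −a<b≤a
well minimum = a = 5

5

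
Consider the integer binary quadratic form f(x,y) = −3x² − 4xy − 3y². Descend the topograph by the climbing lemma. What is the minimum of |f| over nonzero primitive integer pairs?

translate: b→-2 (≡4 mod 6), so (3,4,3)→(3,-2,2)
flip: (3,-2,2)→(2,2,3)
reduced (well bottom): (2,2,3) with a≤c, −a<b≤a
well minimum |f| = |-2| = 2 (negative-definite)

2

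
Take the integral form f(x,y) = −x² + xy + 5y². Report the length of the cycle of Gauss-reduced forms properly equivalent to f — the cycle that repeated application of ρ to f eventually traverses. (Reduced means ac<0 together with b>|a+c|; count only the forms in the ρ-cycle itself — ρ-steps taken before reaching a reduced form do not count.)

D = 21, ⌊√D⌋ = 4
descent: ρ → (5,-1,-1)
descent: ρ → (-1,3,3)  [lands on river]
river: ρ → (3,3,-1)
ρ-cycle length = 2 (tail of 2 descent steps not counted)

2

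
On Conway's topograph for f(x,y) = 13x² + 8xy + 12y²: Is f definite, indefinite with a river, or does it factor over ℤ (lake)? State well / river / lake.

D = b²−4ac = 8² − 4·13·12 = -560
D < 0 ⇒ definite ⇒ every region one sign ⇒ single well

well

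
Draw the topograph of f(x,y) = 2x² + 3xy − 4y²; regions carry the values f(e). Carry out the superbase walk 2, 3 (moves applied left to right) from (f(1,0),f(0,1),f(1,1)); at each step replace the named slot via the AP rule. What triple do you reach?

start (2,-4,1) = (f(1,0),f(0,1),f(1,1))
replace slot 2: 2·(2+1) − (-4) = 10 → (2,10,1)
replace slot 3: 2·(2+10) − 1 = 23 → (2,10,23)

2,10,23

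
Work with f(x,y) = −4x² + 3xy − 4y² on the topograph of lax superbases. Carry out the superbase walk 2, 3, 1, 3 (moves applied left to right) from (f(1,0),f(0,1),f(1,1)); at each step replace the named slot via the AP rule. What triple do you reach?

start (-4,-4,-5) = (f(1,0),f(0,1),f(1,1))
replace slot 2: 2·((-4)+(-5)) − (-4) = -14 → (-4,-14,-5)
replace slot 3: 2·((-4)+(-14)) − (-5) = -31 → (-4,-14,-31)
replace slot 1: 2·((-14)+(-31)) − (-4) = -86 → (-86,-14,-31)
replace slot 3: 2·((-86)+(-14)) − (-31) = -169 → (-86,-14,-169)

-86,-14,-169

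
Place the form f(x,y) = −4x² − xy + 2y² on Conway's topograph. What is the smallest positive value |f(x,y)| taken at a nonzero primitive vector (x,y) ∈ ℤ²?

descent: ρ → (2,5,-1)  [lands on river]
river: ρ → (-1,5,2)
river: ρ → (2,3,-3)
river: ρ → (-3,3,2)
closes: descent 1, river 4
min |a| on river = 1

1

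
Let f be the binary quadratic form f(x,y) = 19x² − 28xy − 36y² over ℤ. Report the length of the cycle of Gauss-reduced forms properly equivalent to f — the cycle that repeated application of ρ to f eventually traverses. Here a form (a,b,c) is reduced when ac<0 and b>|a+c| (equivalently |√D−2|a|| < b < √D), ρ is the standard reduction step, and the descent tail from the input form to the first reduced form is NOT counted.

D = 3520, ⌊√D⌋ = 59
descent: ρ → (-36,28,19)  [lands on river]
river: ρ → (19,48,-16)
river: ρ → (-16,48,19)
river: ρ → (19,28,-36)
river: ρ → (-36,44,11)
river: ρ → (11,44,-36)
ρ-cycle length = 6 (tail of 1 descent step not counted)

6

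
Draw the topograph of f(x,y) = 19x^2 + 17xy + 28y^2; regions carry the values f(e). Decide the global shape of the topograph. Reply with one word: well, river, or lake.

D = b²−4ac = 17² − 4·19·28 = -1839
D < 0 ⇒ definite ⇒ every region one sign ⇒ single well

well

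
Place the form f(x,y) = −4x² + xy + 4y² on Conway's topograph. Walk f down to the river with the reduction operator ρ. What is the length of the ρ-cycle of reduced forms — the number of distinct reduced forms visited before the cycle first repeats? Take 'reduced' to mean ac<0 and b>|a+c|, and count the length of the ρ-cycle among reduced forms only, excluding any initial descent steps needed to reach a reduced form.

D = 65, ⌊√D⌋ = 8
river: ρ → (4,7,-1)
river: ρ → (-1,7,4)
river: ρ → (4,1,-4)
river: ρ → (-4,7,1)
river: ρ → (1,7,-4)
river: ρ → (-4,1,4)
ρ-cycle length = 6 (tail of 0 descent steps not counted)

6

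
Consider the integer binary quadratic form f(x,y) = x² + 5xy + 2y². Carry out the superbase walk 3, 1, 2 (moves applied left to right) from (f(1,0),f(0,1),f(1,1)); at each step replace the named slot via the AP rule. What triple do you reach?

start (1,2,8) = (f(1,0),f(0,1),f(1,1))
replace slot 3: 2·(1+2) − 8 = -2 → (1,2,-2)
replace slot 1: 2·(2+(-2)) − 1 = -1 → (-1,2,-2)
replace slot 2: 2·((-1)+(-2)) − 2 = -8 → (-1,-8,-2)

-1,-8,-2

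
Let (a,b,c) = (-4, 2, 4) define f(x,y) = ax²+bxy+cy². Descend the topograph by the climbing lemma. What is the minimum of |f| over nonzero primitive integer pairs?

river: ρ → (4,6,-2)
river: ρ → (-2,6,4)
river: ρ → (4,2,-4)
river: ρ → (-4,6,2)
river: ρ → (2,6,-4)
river: ρ → (-4,2,4)
closes: descent 0, river 6
min |a| on river = 2

2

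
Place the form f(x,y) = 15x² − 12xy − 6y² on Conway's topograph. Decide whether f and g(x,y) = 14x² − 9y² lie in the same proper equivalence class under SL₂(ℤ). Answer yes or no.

D₁ = 504, D₂ = 504
river cycle of f (length 4): (-6, 12, 15), (15, 18, -3), (-3, 18, 15), (15, 12, -6)
river cycle of g (length 4): (-9, 18, 5), (5, 22, -1), (-1, 22, 5), (5, 18, -9)
cycles differ ⇒ inequivalent

no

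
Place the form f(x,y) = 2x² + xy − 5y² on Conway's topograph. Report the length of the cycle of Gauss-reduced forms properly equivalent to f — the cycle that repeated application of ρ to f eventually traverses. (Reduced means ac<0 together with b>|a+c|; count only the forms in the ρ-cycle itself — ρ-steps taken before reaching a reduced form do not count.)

D = 41, ⌊√D⌋ = 6
descent: ρ → (-5,-1,2)
descent: ρ → (2,5,-2)  [lands on river]
river: ρ → (-2,3,4)
river: ρ → (4,5,-1)
river: ρ → (-1,5,4)
river: ρ → (4,3,-2)
river: ρ → (-2,5,2)
river: ρ → (2,3,-4)
river: ρ → (-4,5,1)
river: ρ → (1,5,-4)
river: ρ → (-4,3,2)
ρ-cycle length = 10 (tail of 2 descent steps not counted)

10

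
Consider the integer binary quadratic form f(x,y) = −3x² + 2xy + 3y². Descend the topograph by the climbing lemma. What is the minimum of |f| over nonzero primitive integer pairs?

river: ρ → (3,4,-2)
river: ρ → (-2,4,3)
river: ρ → (3,2,-3)
river: ρ → (-3,4,2)
river: ρ → (2,4,-3)
river: ρ → (-3,2,3)
closes: descent 0, river 6
min |a| on river = 2

2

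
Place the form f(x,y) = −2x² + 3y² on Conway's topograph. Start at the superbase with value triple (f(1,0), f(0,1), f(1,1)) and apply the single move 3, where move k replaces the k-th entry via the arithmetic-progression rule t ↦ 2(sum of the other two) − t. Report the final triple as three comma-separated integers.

start (-2,3,1) = (f(1,0),f(0,1),f(1,1))
replace slot 3: 2·((-2)+3) − 1 = 1 → (-2,3,1)

-2,3,1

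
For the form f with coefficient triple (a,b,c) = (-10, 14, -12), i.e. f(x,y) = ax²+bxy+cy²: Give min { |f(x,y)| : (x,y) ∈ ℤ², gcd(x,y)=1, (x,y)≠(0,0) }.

translate: b→6 (≡-14 mod 20), so (10,-14,12)→(10,6,8)
flip: (10,6,8)→(8,-6,10)
reduced (well bottom): (8,-6,10) with a≤c, −a<b≤a
well minimum |f| = |-8| = 8 (negative-definite)

8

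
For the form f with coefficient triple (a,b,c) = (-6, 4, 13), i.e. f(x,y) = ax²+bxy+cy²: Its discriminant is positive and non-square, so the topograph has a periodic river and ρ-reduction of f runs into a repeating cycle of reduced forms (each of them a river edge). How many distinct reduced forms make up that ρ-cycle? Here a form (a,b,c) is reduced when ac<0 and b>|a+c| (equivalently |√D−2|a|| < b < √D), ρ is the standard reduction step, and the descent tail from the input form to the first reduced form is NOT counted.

D = 328, ⌊√D⌋ = 18
descent: ρ → (13,-4,-6)
descent: ρ → (-6,16,3)  [lands on river]
river: ρ → (3,14,-11)
river: ρ → (-11,8,6)
river: ρ → (6,16,-3)
river: ρ → (-3,14,11)
river: ρ → (11,8,-6)
ρ-cycle length = 6 (tail of 2 descent steps not counted)

6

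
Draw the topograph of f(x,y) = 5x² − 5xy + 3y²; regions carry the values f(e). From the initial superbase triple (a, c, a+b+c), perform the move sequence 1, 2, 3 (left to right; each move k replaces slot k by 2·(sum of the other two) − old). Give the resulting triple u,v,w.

start (5,3,3) = (f(1,0),f(0,1),f(1,1))
replace slot 1: 2·(3+3) − 5 = 7 → (7,3,3)
replace slot 2: 2·(7+3) − 3 = 17 → (7,17,3)
replace slot 3: 2·(7+17) − 3 = 45 → (7,17,45)

7,17,45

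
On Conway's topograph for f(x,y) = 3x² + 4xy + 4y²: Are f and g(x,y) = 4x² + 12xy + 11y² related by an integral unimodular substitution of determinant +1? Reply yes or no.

D₁ = -32, D₂ = -32
f: translate: b→-2 (≡4 mod 6), so (3,4,4)→(3,-2,3)
f: flip: (3,-2,3)→(3,2,3)
f: reduced (well bottom): (3,2,3) with a≤c, −a<b≤a
g: translate: b→4 (≡12 mod 8), so (4,12,11)→(4,4,3)
g: flip: (4,4,3)→(3,-4,4)
g: translate: b→2 (≡-4 mod 6), so (3,-4,4)→(3,2,3)
g: reduced (well bottom): (3,2,3) with a≤c, −a<b≤a
reduced forms (3, 2, 3) vs (3, 2, 3) ⇒ equivalent

yes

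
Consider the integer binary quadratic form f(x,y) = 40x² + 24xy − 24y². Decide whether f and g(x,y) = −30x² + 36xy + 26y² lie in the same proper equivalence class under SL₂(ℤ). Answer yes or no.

D₁ = 4416, D₂ = 4416
river cycle of f (length 4): (-24, 24, 40), (40, 56, -8), (-8, 56, 40), (40, 24, -24)
river cycle of g (length 12): (26, 16, -40), (-40, 64, 2), (2, 64, -40), (-40, 16, 26), (26, 36, -30), (-30, 24, 32), (32, 40, -22), (-22, 48, 24), (24, 48, -22), (-22, 40, 32), … (2 more)
cycles differ ⇒ inequivalent

no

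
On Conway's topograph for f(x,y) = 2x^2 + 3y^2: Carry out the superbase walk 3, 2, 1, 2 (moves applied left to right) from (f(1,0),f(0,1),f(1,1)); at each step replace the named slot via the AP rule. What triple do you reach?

start (2,3,5) = (f(1,0),f(0,1),f(1,1))
replace slot 3: 2·(2+3) − 5 = 5 → (2,3,5)
replace slot 2: 2·(2+5) − 3 = 11 → (2,11,5)
replace slot 1: 2·(11+5) − 2 = 30 → (30,11,5)
replace slot 2: 2·(30+5) − 11 = 59 → (30,59,5)

30,59,5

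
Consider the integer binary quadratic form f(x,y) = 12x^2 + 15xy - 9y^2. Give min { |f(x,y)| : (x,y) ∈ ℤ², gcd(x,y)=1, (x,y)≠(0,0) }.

river: ρ → (-9,21,6)
river: ρ → (6,15,-18)
river: ρ → (-18,21,3)
river: ρ → (3,21,-18)
river: ρ → (-18,15,6)
river: ρ → (6,21,-9)
river: ρ → (-9,15,12)
river: ρ → (12,9,-12)
river: ρ → (-12,15,9)
river: ρ → (9,21,-6)
river: ρ → (-6,15,18)
river: ρ → (18,21,-3)
river: ρ → (-3,21,18)
river: ρ → (18,15,-6)
river: ρ → (-6,21,9)
river: ρ → (9,15,-12)
river: ρ → (-12,9,12)
river: ρ → (12,15,-9)
closes: descent 0, river 18
min |a| on river = 3

3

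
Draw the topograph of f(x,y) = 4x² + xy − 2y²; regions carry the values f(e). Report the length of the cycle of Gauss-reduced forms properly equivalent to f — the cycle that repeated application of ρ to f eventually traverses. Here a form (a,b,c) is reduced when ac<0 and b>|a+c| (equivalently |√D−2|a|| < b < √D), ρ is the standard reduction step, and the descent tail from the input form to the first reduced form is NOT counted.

D = 33, ⌊√D⌋ = 5
descent: ρ → (-2,3,3)  [lands on river]
river: ρ → (3,3,-2)
river: ρ → (-2,5,1)
river: ρ → (1,5,-2)
ρ-cycle length = 4 (tail of 1 descent step not counted)

4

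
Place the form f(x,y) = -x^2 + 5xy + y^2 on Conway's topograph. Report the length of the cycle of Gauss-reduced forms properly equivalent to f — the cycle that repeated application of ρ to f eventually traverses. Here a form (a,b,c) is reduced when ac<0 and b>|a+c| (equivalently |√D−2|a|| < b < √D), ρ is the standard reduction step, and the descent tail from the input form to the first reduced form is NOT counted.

D = 29, ⌊√D⌋ = 5
river: ρ → (1,5,-1)
river: ρ → (-1,5,1)
ρ-cycle length = 2 (tail of 0 descent steps not counted)

2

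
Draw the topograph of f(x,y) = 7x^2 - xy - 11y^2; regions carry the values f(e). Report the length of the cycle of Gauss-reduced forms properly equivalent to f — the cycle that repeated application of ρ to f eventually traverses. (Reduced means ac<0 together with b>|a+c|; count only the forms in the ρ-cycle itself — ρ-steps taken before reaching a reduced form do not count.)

D = 309, ⌊√D⌋ = 17
descent: ρ → (-11,1,7)
descent: ρ → (7,13,-5)  [lands on river]
river: ρ → (-5,17,1)
river: ρ → (1,17,-5)
river: ρ → (-5,13,7)
river: ρ → (7,15,-3)
river: ρ → (-3,15,7)
ρ-cycle length = 6 (tail of 2 descent steps not counted)

6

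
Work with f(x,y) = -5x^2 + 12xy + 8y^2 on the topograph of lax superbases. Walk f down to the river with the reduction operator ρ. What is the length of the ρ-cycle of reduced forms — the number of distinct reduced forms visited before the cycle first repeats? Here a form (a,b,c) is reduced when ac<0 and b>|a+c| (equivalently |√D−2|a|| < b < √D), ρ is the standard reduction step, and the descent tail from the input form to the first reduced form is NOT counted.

D = 304, ⌊√D⌋ = 17
river: ρ → (8,4,-9)
river: ρ → (-9,14,3)
river: ρ → (3,16,-4)
river: ρ → (-4,16,3)
river: ρ → (3,14,-9)
river: ρ → (-9,4,8)
river: ρ → (8,12,-5)
river: ρ → (-5,8,12)
river: ρ → (12,16,-1)
river: ρ → (-1,16,12)
river: ρ → (12,8,-5)
river: ρ → (-5,12,8)
ρ-cycle length = 12 (tail of 0 descent steps not counted)

12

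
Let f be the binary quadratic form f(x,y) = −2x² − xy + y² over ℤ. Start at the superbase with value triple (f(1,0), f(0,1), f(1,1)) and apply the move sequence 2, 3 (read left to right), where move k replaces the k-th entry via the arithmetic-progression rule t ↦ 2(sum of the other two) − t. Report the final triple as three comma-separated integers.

start (-2,1,-2) = (f(1,0),f(0,1),f(1,1))
replace slot 2: 2·((-2)+(-2)) − 1 = -9 → (-2,-9,-2)
replace slot 3: 2·((-2)+(-9)) − (-2) = -20 → (-2,-9,-20)

-2,-9,-20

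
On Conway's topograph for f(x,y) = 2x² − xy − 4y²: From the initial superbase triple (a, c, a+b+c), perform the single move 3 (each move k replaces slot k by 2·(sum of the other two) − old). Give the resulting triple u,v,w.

start (2,-4,-3) = (f(1,0),f(0,1),f(1,1))
replace slot 3: 2·(2+(-4)) − (-3) = -1 → (2,-4,-1)

2,-4,-1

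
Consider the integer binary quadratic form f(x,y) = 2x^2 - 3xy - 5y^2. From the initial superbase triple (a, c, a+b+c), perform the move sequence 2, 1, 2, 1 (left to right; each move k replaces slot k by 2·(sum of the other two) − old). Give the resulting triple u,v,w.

start (2,-5,-6) = (f(1,0),f(0,1),f(1,1))
replace slot 2: 2·(2+(-6)) − (-5) = -3 → (2,-3,-6)
replace slot 1: 2·((-3)+(-6)) − 2 = -20 → (-20,-3,-6)
replace slot 2: 2·((-20)+(-6)) − (-3) = -49 → (-20,-49,-6)
replace slot 1: 2·((-49)+(-6)) − (-20) = -90 → (-90,-49,-6)

-90,-49,-6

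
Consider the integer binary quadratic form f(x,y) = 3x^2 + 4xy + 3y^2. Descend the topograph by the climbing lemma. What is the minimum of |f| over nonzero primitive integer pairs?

translate: b→-2 (≡4 mod 6), so (3,4,3)→(3,-2,2)
flip: (3,-2,2)→(2,2,3)
reduced (well bottom): (2,2,3) with a≤c, −a<b≤a
well minimum = a = 2

2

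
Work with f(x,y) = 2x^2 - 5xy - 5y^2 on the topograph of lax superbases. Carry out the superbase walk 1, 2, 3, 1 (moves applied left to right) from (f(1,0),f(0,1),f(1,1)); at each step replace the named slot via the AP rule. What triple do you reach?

start (2,-5,-8) = (f(1,0),f(0,1),f(1,1))
replace slot 1: 2·((-5)+(-8)) − 2 = -28 → (-28,-5,-8)
replace slot 2: 2·((-28)+(-8)) − (-5) = -67 → (-28,-67,-8)
replace slot 3: 2·((-28)+(-67)) − (-8) = -182 → (-28,-67,-182)
replace slot 1: 2·((-67)+(-182)) − (-28) = -470 → (-470,-67,-182)

-470,-67,-182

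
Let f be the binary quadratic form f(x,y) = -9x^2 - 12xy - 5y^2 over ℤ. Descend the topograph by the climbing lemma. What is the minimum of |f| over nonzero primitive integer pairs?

translate: b→-6 (≡12 mod 18), so (9,12,5)→(9,-6,2)
flip: (9,-6,2)→(2,6,9)
translate: b→2 (≡6 mod 4), so (2,6,9)→(2,2,5)
reduced (well bottom): (2,2,5) with a≤c, −a<b≤a
well minimum |f| = |-2| = 2 (negative-definite)

2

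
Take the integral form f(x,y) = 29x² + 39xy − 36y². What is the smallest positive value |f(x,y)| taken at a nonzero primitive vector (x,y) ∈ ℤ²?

river: ρ → (-36,33,32)
river: ρ → (32,31,-37)
river: ρ → (-37,43,26)
river: ρ → (26,61,-19)
river: ρ → (-19,53,38)
river: ρ → (38,23,-34)
river: ρ → (-34,45,27)
river: ρ → (27,63,-16)
river: ρ → (-16,65,23)
river: ρ → (23,73,-4)
river: ρ → (-4,71,41)
river: ρ → (41,11,-34)
river: ρ → (-34,57,18)
river: ρ → (18,51,-43)
river: ρ → (-43,35,26)
river: ρ → (26,69,-9)
river: ρ → (-9,75,2)
river: ρ → (2,73,-46)
river: ρ → (-46,19,29)
river: ρ → (29,39,-36)
closes: descent 0, river 20
min |a| on river = 2

2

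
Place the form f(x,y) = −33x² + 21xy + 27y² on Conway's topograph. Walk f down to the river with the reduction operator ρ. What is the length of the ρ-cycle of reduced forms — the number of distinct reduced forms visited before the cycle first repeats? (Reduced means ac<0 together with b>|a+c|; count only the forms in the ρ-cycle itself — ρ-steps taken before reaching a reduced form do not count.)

D = 4005, ⌊√D⌋ = 63
river: ρ → (27,33,-27)
river: ρ → (-27,21,33)
river: ρ → (33,45,-15)
river: ρ → (-15,45,33)
river: ρ → (33,21,-27)
river: ρ → (-27,33,27)
river: ρ → (27,21,-33)
river: ρ → (-33,45,15)
river: ρ → (15,45,-33)
river: ρ → (-33,21,27)
ρ-cycle length = 10 (tail of 0 descent steps not counted)

10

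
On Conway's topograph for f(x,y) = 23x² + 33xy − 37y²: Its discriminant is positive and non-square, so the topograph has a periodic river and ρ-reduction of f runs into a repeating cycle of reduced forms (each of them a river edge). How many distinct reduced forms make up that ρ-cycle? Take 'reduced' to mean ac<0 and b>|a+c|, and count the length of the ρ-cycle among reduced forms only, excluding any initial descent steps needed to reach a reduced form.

D = 4493, ⌊√D⌋ = 67
river: ρ → (-37,41,19)
river: ρ → (19,35,-43)
river: ρ → (-43,51,11)
river: ρ → (11,59,-23)
river: ρ → (-23,33,37)
river: ρ → (37,41,-19)
river: ρ → (-19,35,43)
river: ρ → (43,51,-11)
river: ρ → (-11,59,23)
river: ρ → (23,33,-37)
ρ-cycle length = 10 (tail of 0 descent steps not counted)

10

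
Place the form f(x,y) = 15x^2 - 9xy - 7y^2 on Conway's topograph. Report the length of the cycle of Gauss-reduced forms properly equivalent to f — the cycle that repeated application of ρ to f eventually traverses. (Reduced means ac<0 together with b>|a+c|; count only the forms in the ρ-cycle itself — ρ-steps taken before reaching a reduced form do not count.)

D = 501, ⌊√D⌋ = 22
descent: ρ → (-7,9,15)  [lands on river]
river: ρ → (15,21,-1)
river: ρ → (-1,21,15)
river: ρ → (15,9,-7)
river: ρ → (-7,19,5)
river: ρ → (5,21,-3)
river: ρ → (-3,21,5)
river: ρ → (5,19,-7)
ρ-cycle length = 8 (tail of 1 descent step not counted)

8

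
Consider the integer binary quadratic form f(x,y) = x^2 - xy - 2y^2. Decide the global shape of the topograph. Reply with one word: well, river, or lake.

D = b²−4ac = (-1)² − 4·1·(-2) = 9
D = 3² is a perfect square ⇒ form factors over ℤ ⇒ lakes

lake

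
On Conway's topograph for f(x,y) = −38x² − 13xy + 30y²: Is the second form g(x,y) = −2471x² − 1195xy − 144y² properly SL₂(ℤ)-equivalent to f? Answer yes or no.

D₁ = 4729, D₂ = 4729
river cycle of f (length 74): (30, 13, -38), (-38, 63, 5), (5, 67, -12), (-12, 53, 40), (40, 27, -25), (-25, 23, 42), (42, 61, -6), (-6, 59, 52), (52, 45, -13), (-13, 59, 24), … (64 more)
river cycle of g (length 74): (5, 67, -12), (-12, 53, 40), (40, 27, -25), (-25, 23, 42), (42, 61, -6), (-6, 59, 52), (52, 45, -13), (-13, 59, 24), (24, 37, -35), (-35, 33, 26), … (64 more)
cycles coincide ⇒ equivalent

yes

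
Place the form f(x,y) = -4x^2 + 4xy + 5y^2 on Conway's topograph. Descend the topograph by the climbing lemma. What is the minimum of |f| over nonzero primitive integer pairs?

river: ρ → (5,6,-3)
river: ρ → (-3,6,5)
river: ρ → (5,4,-4)
river: ρ → (-4,4,5)
closes: descent 0, river 4
min |a| on river = 3

3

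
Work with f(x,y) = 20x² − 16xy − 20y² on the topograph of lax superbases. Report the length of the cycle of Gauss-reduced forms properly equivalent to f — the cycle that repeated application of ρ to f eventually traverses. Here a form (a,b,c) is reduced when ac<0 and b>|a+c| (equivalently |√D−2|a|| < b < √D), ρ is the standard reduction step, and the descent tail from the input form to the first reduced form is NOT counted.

D = 1856, ⌊√D⌋ = 43
descent: ρ → (-20,16,20)  [lands on river]
river: ρ → (20,24,-16)
river: ρ → (-16,40,4)
river: ρ → (4,40,-16)
river: ρ → (-16,24,20)
river: ρ → (20,16,-20)
river: ρ → (-20,24,16)
river: ρ → (16,40,-4)
river: ρ → (-4,40,16)
river: ρ → (16,24,-20)
ρ-cycle length = 10 (tail of 1 descent step not counted)

10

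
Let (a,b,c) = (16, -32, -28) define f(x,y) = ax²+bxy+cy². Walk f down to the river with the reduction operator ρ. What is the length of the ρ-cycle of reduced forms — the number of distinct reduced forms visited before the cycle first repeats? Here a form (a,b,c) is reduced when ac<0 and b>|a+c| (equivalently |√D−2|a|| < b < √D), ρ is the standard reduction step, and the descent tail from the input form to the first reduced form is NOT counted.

D = 2816, ⌊√D⌋ = 53
descent: ρ → (-28,32,16)  [lands on river]
river: ρ → (16,32,-28)
river: ρ → (-28,24,20)
river: ρ → (20,16,-32)
river: ρ → (-32,48,4)
river: ρ → (4,48,-32)
river: ρ → (-32,16,20)
river: ρ → (20,24,-28)
ρ-cycle length = 8 (tail of 1 descent step not counted)

8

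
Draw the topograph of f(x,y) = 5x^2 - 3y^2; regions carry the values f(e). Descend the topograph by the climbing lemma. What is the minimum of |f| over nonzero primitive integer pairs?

descent: ρ → (-3,6,2)  [lands on river]
river: ρ → (2,6,-3)
closes: descent 1, river 2
min |a| on river = 2

2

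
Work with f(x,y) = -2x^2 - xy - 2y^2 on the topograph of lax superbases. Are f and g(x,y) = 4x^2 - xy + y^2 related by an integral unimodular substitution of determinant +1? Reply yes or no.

D₁ = -15, D₂ = -15
f is negative-definite; reduce −f:
−f: reduced (well bottom): (2,1,2) with a≤c, −a<b≤a
flip sign back: reduced form of f is (-2,-1,-2)
g: flip: (4,-1,1)→(1,1,4)
g: reduced (well bottom): (1,1,4) with a≤c, −a<b≤a
reduced forms (-2, -1, -2) vs (1, 1, 4) ⇒ inequivalent

no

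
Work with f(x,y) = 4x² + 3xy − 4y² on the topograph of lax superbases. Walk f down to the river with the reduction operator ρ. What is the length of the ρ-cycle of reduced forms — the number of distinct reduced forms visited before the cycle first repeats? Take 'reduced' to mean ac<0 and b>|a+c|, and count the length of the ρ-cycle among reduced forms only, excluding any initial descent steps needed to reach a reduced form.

D = 73, ⌊√D⌋ = 8
river: ρ → (-4,5,3)
river: ρ → (3,7,-2)
river: ρ → (-2,5,6)
river: ρ → (6,7,-1)
river: ρ → (-1,7,6)
river: ρ → (6,5,-2)
river: ρ → (-2,7,3)
river: ρ → (3,5,-4)
river: ρ → (-4,3,4)
river: ρ → (4,5,-3)
river: ρ → (-3,7,2)
river: ρ → (2,5,-6)
river: ρ → (-6,7,1)
river: ρ → (1,7,-6)
river: ρ → (-6,5,2)
river: ρ → (2,7,-3)
river: ρ → (-3,5,4)
river: ρ → (4,3,-4)
ρ-cycle length = 18 (tail of 0 descent steps not counted)

18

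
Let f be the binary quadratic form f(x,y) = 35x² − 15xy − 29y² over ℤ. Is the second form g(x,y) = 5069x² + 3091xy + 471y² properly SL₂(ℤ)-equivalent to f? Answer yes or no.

D₁ = 4285, D₂ = 4285
river cycle of f (length 34): (-29, 15, 35), (35, 55, -9), (-9, 53, 41), (41, 29, -21), (-21, 55, 15), (15, 65, -1), (-1, 65, 15), (15, 55, -21), (-21, 29, 41), (41, 53, -9), … (24 more)
river cycle of g (length 34): (35, 55, -9), (-9, 53, 41), (41, 29, -21), (-21, 55, 15), (15, 65, -1), (-1, 65, 15), (15, 55, -21), (-21, 29, 41), (41, 53, -9), (-9, 55, 35), … (24 more)
cycles coincide ⇒ equivalent

yes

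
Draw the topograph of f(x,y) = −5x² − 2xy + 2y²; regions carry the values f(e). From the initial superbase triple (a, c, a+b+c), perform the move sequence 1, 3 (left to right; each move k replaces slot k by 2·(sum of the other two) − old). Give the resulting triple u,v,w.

start (-5,2,-5) = (f(1,0),f(0,1),f(1,1))
replace slot 1: 2·(2+(-5)) − (-5) = -1 → (-1,2,-5)
replace slot 3: 2·((-1)+2) − (-5) = 7 → (-1,2,7)

-1,2,7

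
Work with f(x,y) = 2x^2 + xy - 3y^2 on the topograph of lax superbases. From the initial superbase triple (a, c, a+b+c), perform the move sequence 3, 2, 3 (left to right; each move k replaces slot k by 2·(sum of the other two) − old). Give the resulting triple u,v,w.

start (2,-3,0) = (f(1,0),f(0,1),f(1,1))
replace slot 3: 2·(2+(-3)) − 0 = -2 → (2,-3,-2)
replace slot 2: 2·(2+(-2)) − (-3) = 3 → (2,3,-2)
replace slot 3: 2·(2+3) − (-2) = 12 → (2,3,12)

2,3,12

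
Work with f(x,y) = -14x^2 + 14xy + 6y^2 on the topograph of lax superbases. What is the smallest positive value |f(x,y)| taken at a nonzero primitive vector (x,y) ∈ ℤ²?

river: ρ → (6,22,-2)
river: ρ → (-2,22,6)
river: ρ → (6,14,-14)
river: ρ → (-14,14,6)
closes: descent 0, river 4
min |a| on river = 2

2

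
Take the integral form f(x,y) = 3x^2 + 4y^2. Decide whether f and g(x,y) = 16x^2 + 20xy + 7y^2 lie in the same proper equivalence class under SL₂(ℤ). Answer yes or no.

D₁ = -48, D₂ = -48
f: reduced (well bottom): (3,0,4) with a≤c, −a<b≤a
g: translate: b→-12 (≡20 mod 32), so (16,20,7)→(16,-12,3)
g: flip: (16,-12,3)→(3,12,16)
g: translate: b→0 (≡12 mod 6), so (3,12,16)→(3,0,4)
g: reduced (well bottom): (3,0,4) with a≤c, −a<b≤a
reduced forms (3, 0, 4) vs (3, 0, 4) ⇒ equivalent

yes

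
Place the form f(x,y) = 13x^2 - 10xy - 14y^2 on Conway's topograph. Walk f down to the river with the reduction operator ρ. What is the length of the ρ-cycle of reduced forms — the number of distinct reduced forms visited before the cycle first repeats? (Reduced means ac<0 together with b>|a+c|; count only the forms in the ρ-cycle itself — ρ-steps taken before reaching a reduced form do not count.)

D = 828, ⌊√D⌋ = 28
descent: ρ → (-14,10,13)  [lands on river]
river: ρ → (13,16,-11)
river: ρ → (-11,28,1)
river: ρ → (1,28,-11)
river: ρ → (-11,16,13)
river: ρ → (13,10,-14)
river: ρ → (-14,18,9)
river: ρ → (9,18,-14)
ρ-cycle length = 8 (tail of 1 descent step not counted)

8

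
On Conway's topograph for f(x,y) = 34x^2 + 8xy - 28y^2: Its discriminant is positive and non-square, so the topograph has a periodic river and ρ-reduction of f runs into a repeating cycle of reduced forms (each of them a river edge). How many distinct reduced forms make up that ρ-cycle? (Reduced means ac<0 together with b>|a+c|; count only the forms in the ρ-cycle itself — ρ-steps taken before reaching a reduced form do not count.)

D = 3872, ⌊√D⌋ = 62
river: ρ → (-28,48,14)
river: ρ → (14,36,-46)
river: ρ → (-46,56,4)
river: ρ → (4,56,-46)
river: ρ → (-46,36,14)
river: ρ → (14,48,-28)
river: ρ → (-28,8,34)
river: ρ → (34,60,-2)
river: ρ → (-2,60,34)
river: ρ → (34,8,-28)
ρ-cycle length = 10 (tail of 0 descent steps not counted)

10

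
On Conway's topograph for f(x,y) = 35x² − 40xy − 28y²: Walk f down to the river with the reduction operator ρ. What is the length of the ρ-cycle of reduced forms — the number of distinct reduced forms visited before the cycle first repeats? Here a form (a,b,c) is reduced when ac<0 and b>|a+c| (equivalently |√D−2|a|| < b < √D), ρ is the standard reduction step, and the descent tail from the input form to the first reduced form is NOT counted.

D = 5520, ⌊√D⌋ = 74
descent: ρ → (-28,40,35)  [lands on river]
river: ρ → (35,30,-33)
river: ρ → (-33,36,32)
river: ρ → (32,28,-37)
river: ρ → (-37,46,23)
river: ρ → (23,46,-37)
river: ρ → (-37,28,32)
river: ρ → (32,36,-33)
river: ρ → (-33,30,35)
river: ρ → (35,40,-28)
river: ρ → (-28,72,3)
river: ρ → (3,72,-28)
ρ-cycle length = 12 (tail of 1 descent step not counted)

12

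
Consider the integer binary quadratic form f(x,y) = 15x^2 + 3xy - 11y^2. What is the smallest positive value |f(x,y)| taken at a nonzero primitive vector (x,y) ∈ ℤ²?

descent: ρ → (-11,19,7)  [lands on river]
river: ρ → (7,23,-5)
river: ρ → (-5,17,19)
river: ρ → (19,21,-3)
river: ρ → (-3,21,19)
river: ρ → (19,17,-5)
river: ρ → (-5,23,7)
river: ρ → (7,19,-11)
river: ρ → (-11,25,1)
river: ρ → (1,25,-11)
closes: descent 1, river 10
min |a| on river = 1

1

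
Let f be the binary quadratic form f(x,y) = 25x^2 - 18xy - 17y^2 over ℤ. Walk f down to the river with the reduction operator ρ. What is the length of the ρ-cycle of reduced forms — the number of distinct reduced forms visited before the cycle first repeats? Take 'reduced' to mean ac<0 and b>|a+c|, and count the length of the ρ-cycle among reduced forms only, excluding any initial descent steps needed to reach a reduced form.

D = 2024, ⌊√D⌋ = 44
descent: ρ → (-17,18,25)  [lands on river]
river: ρ → (25,32,-10)
river: ρ → (-10,28,31)
river: ρ → (31,34,-7)
river: ρ → (-7,36,26)
river: ρ → (26,16,-17)
ρ-cycle length = 6 (tail of 1 descent step not counted)

6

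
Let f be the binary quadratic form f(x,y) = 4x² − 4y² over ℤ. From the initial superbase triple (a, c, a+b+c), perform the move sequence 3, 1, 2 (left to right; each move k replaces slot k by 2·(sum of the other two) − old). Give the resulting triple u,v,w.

start (4,-4,0) = (f(1,0),f(0,1),f(1,1))
replace slot 3: 2·(4+(-4)) − 0 = 0 → (4,-4,0)
replace slot 1: 2·((-4)+0) − 4 = -12 → (-12,-4,0)
replace slot 2: 2·((-12)+0) − (-4) = -20 → (-12,-20,0)

-12,-20,0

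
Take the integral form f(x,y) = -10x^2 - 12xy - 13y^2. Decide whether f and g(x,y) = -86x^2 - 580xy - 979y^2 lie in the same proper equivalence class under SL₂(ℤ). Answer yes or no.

D₁ = -376, D₂ = -376
f is negative-definite; reduce −f:
−f: translate: b→-8 (≡12 mod 20), so (10,12,13)→(10,-8,11)
−f: reduced (well bottom): (10,-8,11) with a≤c, −a<b≤a
flip sign back: reduced form of f is (-10,8,-11)
g is negative-definite; reduce −g:
−g: translate: b→64 (≡580 mod 172), so (86,580,979)→(86,64,13)
−g: flip: (86,64,13)→(13,-64,86)
−g: translate: b→-12 (≡-64 mod 26), so (13,-64,86)→(13,-12,10)
−g: flip: (13,-12,10)→(10,12,13)
−g: translate: b→-8 (≡12 mod 20), so (10,12,13)→(10,-8,11)
−g: reduced (well bottom): (10,-8,11) with a≤c, −a<b≤a
flip sign back: reduced form of g is (-10,8,-11)
reduced forms (-10, 8, -11) vs (-10, 8, -11) ⇒ equivalent

yes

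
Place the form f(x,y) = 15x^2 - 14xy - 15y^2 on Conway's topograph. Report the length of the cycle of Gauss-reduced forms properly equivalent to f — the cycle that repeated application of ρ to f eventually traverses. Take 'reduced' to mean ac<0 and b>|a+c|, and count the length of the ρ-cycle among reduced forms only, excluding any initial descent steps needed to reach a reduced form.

D = 1096, ⌊√D⌋ = 33
descent: ρ → (-15,14,15)  [lands on river]
river: ρ → (15,16,-14)
river: ρ → (-14,12,17)
river: ρ → (17,22,-9)
river: ρ → (-9,32,2)
river: ρ → (2,32,-9)
river: ρ → (-9,22,17)
river: ρ → (17,12,-14)
river: ρ → (-14,16,15)
river: ρ → (15,14,-15)
river: ρ → (-15,16,14)
river: ρ → (14,12,-17)
river: ρ → (-17,22,9)
river: ρ → (9,32,-2)
river: ρ → (-2,32,9)
river: ρ → (9,22,-17)
river: ρ → (-17,12,14)
river: ρ → (14,16,-15)
ρ-cycle length = 18 (tail of 1 descent step not counted)

18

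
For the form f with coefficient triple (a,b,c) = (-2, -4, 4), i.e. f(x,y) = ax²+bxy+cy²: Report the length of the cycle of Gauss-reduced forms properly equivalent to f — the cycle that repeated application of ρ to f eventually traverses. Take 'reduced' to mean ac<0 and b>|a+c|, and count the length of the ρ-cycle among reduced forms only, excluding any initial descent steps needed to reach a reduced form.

D = 48, ⌊√D⌋ = 6
descent: ρ → (4,4,-2)  [lands on river]
river: ρ → (-2,4,4)
ρ-cycle length = 2 (tail of 1 descent step not counted)

2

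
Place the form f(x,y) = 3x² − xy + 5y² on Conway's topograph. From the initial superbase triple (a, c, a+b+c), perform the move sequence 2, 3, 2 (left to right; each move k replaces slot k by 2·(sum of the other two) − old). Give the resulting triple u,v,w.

start (3,5,7) = (f(1,0),f(0,1),f(1,1))
replace slot 2: 2·(3+7) − 5 = 15 → (3,15,7)
replace slot 3: 2·(3+15) − 7 = 29 → (3,15,29)
replace slot 2: 2·(3+29) − 15 = 49 → (3,49,29)

3,49,29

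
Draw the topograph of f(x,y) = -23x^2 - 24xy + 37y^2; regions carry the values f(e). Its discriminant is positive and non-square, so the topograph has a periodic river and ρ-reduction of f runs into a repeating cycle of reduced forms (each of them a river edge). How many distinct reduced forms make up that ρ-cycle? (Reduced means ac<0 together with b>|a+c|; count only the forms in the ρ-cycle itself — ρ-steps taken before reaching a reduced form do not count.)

D = 3980, ⌊√D⌋ = 63
descent: ρ → (37,24,-23)  [lands on river]
river: ρ → (-23,22,38)
river: ρ → (38,54,-7)
river: ρ → (-7,58,22)
river: ρ → (22,30,-35)
river: ρ → (-35,40,17)
river: ρ → (17,62,-2)
river: ρ → (-2,62,17)
river: ρ → (17,40,-35)
river: ρ → (-35,30,22)
river: ρ → (22,58,-7)
river: ρ → (-7,54,38)
river: ρ → (38,22,-23)
river: ρ → (-23,24,37)
river: ρ → (37,50,-10)
river: ρ → (-10,50,37)
ρ-cycle length = 16 (tail of 1 descent step not counted)

16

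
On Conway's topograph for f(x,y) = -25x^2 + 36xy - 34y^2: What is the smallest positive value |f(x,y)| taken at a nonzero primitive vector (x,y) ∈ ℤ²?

translate: b→14 (≡-36 mod 50), so (25,-36,34)→(25,14,23)
flip: (25,14,23)→(23,-14,25)
reduced (well bottom): (23,-14,25) with a≤c, −a<b≤a
well minimum |f| = |-23| = 23 (negative-definite)

23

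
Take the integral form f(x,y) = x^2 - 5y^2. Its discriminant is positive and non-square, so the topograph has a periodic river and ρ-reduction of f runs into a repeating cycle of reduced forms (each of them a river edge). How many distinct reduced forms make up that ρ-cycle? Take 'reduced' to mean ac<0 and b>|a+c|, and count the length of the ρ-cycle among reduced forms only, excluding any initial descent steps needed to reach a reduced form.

D = 20, ⌊√D⌋ = 4
descent: ρ → (-5,0,1)
descent: ρ → (1,4,-1)  [lands on river]
river: ρ → (-1,4,1)
ρ-cycle length = 2 (tail of 2 descent steps not counted)

2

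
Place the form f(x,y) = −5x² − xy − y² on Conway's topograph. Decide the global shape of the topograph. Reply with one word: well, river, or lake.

D = b²−4ac = (-1)² − 4·(-5)·(-1) = -19
D < 0 ⇒ definite ⇒ every region one sign ⇒ single well

well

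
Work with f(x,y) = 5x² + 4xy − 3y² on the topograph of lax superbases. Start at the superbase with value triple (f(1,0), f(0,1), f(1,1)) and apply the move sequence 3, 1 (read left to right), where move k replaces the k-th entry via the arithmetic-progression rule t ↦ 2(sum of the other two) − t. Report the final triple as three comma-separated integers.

start (5,-3,6) = (f(1,0),f(0,1),f(1,1))
replace slot 3: 2·(5+(-3)) − 6 = -2 → (5,-3,-2)
replace slot 1: 2·((-3)+(-2)) − 5 = -15 → (-15,-3,-2)

-15,-3,-2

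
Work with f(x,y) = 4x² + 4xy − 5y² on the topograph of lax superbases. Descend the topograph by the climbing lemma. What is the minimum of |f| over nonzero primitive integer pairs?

river: ρ → (-5,6,3)
river: ρ → (3,6,-5)
river: ρ → (-5,4,4)
river: ρ → (4,4,-5)
closes: descent 0, river 4
min |a| on river = 3

3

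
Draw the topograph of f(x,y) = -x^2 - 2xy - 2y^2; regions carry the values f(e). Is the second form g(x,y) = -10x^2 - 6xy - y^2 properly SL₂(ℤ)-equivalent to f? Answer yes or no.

D₁ = -4, D₂ = -4
f is negative-definite; reduce −f:
−f: translate: b→0 (≡2 mod 2), so (1,2,2)→(1,0,1)
−f: reduced (well bottom): (1,0,1) with a≤c, −a<b≤a
flip sign back: reduced form of f is (-1,0,-1)
g is negative-definite; reduce −g:
−g: flip: (10,6,1)→(1,-6,10)
−g: translate: b→0 (≡-6 mod 2), so (1,-6,10)→(1,0,1)
−g: reduced (well bottom): (1,0,1) with a≤c, −a<b≤a
flip sign back: reduced form of g is (-1,0,-1)
reduced forms (-1, 0, -1) vs (-1, 0, -1) ⇒ equivalent

yes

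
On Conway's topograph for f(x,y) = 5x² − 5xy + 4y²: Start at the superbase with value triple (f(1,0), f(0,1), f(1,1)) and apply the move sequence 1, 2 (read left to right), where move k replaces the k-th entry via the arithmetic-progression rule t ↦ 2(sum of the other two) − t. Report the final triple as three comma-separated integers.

start (5,4,4) = (f(1,0),f(0,1),f(1,1))
replace slot 1: 2·(4+4) − 5 = 11 → (11,4,4)
replace slot 2: 2·(11+4) − 4 = 26 → (11,26,4)

11,26,4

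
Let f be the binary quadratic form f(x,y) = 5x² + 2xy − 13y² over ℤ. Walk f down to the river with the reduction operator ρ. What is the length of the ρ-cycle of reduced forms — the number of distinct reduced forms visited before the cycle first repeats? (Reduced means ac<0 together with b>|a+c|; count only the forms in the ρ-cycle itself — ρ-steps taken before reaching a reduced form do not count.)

D = 264, ⌊√D⌋ = 16
descent: ρ → (-13,-2,5)
descent: ρ → (5,12,-6)  [lands on river]
river: ρ → (-6,12,5)
river: ρ → (5,8,-10)
river: ρ → (-10,12,3)
river: ρ → (3,12,-10)
river: ρ → (-10,8,5)
ρ-cycle length = 6 (tail of 2 descent steps not counted)

6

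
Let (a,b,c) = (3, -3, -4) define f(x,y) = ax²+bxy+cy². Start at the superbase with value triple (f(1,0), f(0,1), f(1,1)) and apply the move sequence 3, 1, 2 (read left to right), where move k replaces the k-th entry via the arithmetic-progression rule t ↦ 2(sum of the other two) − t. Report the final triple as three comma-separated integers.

start (3,-4,-4) = (f(1,0),f(0,1),f(1,1))
replace slot 3: 2·(3+(-4)) − (-4) = 2 → (3,-4,2)
replace slot 1: 2·((-4)+2) − 3 = -7 → (-7,-4,2)
replace slot 2: 2·((-7)+2) − (-4) = -6 → (-7,-6,2)

-7,-6,2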